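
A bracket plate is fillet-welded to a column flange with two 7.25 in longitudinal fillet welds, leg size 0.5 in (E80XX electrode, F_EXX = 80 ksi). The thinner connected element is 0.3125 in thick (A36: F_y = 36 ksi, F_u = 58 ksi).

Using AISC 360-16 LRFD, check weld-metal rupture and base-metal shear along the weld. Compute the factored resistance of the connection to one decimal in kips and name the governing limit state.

Weld metal: throat = 0.707×0.5 = 0.3535 in, L = 2×7.25 = 14.5 in. φR_n = 0.75 × 0.6 × 80 × 0.3535 × 14.5 = 184.5 kips.
Base metal shear (0.3125 in plate): yield φR_n = 1.0×0.6×36×0.3125×14.5 = 97.9 kips; rupture φR_n = 0.75×0.6×58×0.3125×14.5 = 118.3 kips; take 97.9 kips (yield).
Governing: min(184.5, 97.9) = 97.9 kips → base-metal shear.

97.9 kips (base-metal shear governs)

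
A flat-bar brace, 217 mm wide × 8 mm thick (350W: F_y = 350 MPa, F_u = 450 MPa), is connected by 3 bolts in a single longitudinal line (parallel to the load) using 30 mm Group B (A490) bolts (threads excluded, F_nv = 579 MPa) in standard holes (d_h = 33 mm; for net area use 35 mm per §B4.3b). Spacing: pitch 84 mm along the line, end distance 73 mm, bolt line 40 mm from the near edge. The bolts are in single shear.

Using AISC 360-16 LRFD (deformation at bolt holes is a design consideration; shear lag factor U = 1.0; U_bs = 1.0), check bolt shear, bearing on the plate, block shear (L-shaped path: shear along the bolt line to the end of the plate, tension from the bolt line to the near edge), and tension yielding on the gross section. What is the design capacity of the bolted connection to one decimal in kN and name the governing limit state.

309.4 kN (block shear governs)

Bolt shear: A_b = π(30)²/4 = 706.86 mm². φR_n = 0.75 × 579 × 706.86 × 3 × 1 = 920.9 kN.
Bearing (8 mm plate, F_u = 450 MPa): end bolts L_c = 73 − 33/2 = 56.5, R_n = min(1.2×56.5×8×450, 2.4×30×8×450) = 244.08 kN/bolt; interior L_c = 84 − 33 = 51, R_n = 220.32 kN/bolt. φR_n = 0.75 × (1×244.08 + 2×220.32) = 513.5 kN.
Block shear: shear path 1×[73+2×84] = 1×241 mm, A_gv = 1928, A_nv = 1×(241 − 2.5×35)×8 = 1228 mm²; tension to near edge: (40 − 0.5×35)×8 = 180 mm². R_n = min(0.6×450×1228, 0.6×350×1928) + 1.0×450×180 = min(331.56, 404.88) + 81 = 412.56 kN. φR_n = 0.75 × 412.56 = 309.4 kN.
Tension yield (gross): A_g = 217×8 = 1736 mm². φR_n = 0.90 × 350 × 1736 = 546.8 kN.
Governing: min(920.9, 513.5, 309.4, 546.8) = 309.4 kN → block shear.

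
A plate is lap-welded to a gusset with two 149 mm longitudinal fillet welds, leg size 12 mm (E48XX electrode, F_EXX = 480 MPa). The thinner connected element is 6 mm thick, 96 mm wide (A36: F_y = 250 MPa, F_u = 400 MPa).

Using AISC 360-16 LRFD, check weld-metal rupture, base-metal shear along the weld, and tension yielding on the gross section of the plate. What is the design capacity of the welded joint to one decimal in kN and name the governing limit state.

Weld metal: throat = 0.707×12 = 8.484 mm, L = 2×149 = 298 mm. φR_n = 0.75 × 0.6 × 480 × 8.484 × 298 = 546.1 kN.
Base metal shear (6 mm plate): yield φR_n = 1.0×0.6×250×6×298 = 268.2 kN; rupture φR_n = 0.75×0.6×400×6×298 = 321.8 kN; take 268.2 kN (yield).
Tension yield (gross): A_g = 96×6 = 576 mm². φR_n = 0.90 × 250 × 576 = 129.6 kN.
Governing: min(546.1, 268.2, 129.6) = 129.6 kN → gross-section yield.

129.6 kN (gross-section yield governs)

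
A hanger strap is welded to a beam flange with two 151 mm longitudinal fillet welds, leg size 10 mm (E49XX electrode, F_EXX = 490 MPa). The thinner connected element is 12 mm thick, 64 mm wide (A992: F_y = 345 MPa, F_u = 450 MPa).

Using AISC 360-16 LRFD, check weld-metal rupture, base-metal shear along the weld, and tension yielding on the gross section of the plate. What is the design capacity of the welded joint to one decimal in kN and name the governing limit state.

238.5 kN (gross-section yield governs)

Weld metal: throat = 0.707×10 = 7.07 mm, L = 2×151 = 302 mm. φR_n = 0.75 × 0.6 × 490 × 7.07 × 302 = 470.8 kN.
Base metal shear (12 mm plate): yield φR_n = 1.0×0.6×345×12×302 = 750.2 kN; rupture φR_n = 0.75×0.6×450×12×302 = 733.9 kN; take 733.9 kN (rupture).
Tension yield (gross): A_g = 64×12 = 768 mm². φR_n = 0.90 × 345 × 768 = 238.5 kN.
Governing: min(470.8, 733.9, 238.5) = 238.5 kN → gross-section yield.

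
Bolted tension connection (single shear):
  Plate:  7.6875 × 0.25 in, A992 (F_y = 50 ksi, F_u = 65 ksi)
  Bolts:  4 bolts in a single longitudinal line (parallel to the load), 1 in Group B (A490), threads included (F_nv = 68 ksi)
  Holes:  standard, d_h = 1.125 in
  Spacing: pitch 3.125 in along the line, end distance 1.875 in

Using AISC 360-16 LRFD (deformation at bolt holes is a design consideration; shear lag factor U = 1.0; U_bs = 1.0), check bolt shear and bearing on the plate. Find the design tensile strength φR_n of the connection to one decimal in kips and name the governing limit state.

106.9 kips (bearing governs)

Bolt shear: A_b = π(1)²/4 = 0.7854 in². φR_n = 0.75 × 68 × 0.7854 × 4 × 1 = 160.2 kips.
Bearing (0.25 in plate, F_u = 65 ksi): end bolts L_c = 1.875 − 1.125/2 = 1.3125, R_n = min(1.2×1.3125×0.25×65, 2.4×1×0.25×65) = 25.594 kips/bolt; interior L_c = 3.125 − 1.125 = 2, R_n = 39 kips/bolt. φR_n = 0.75 × (1×25.594 + 3×39) = 106.9 kips.
Governing: min(160.2, 106.9) = 106.9 kips → bearing.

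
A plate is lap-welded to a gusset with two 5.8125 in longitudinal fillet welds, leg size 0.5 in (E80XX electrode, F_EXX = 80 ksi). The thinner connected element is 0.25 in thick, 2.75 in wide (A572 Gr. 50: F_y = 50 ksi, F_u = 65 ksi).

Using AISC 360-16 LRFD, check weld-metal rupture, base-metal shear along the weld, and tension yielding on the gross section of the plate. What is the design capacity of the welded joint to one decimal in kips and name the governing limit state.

Weld metal: throat = 0.707×0.5 = 0.3535 in, L = 2×5.8125 = 11.625 in. φR_n = 0.75 × 0.6 × 80 × 0.3535 × 11.625 = 147.9 kips.
Base metal shear (0.25 in plate): yield φR_n = 1.0×0.6×50×0.25×11.625 = 87.2 kips; rupture φR_n = 0.75×0.6×65×0.25×11.625 = 85.0 kips; take 85.0 kips (rupture).
Tension yield (gross): A_g = 2.75×0.25 = 0.6875 in². φR_n = 0.90 × 50 × 0.6875 = 30.9 kips.
Governing: min(147.9, 85.0, 30.9) = 30.9 kips → gross-section yield.

30.9 kips (gross-section yield governs)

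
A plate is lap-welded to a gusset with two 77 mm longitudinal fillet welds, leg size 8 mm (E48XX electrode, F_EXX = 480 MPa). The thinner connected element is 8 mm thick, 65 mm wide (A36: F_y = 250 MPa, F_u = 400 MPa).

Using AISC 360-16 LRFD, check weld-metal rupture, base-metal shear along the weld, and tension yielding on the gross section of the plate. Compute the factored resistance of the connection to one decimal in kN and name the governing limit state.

117.0 kN (gross-section yield governs)

Weld metal: throat = 0.707×8 = 5.656 mm, L = 2×77 = 154 mm. φR_n = 0.75 × 0.6 × 480 × 5.656 × 154 = 188.1 kN.
Base metal shear (8 mm plate): yield φR_n = 1.0×0.6×250×8×154 = 184.8 kN; rupture φR_n = 0.75×0.6×400×8×154 = 221.8 kN; take 184.8 kN (yield).
Tension yield (gross): A_g = 65×8 = 520 mm². φR_n = 0.90 × 250 × 520 = 117.0 kN.
Governing: min(188.1, 184.8, 117.0) = 117.0 kN → gross-section yield.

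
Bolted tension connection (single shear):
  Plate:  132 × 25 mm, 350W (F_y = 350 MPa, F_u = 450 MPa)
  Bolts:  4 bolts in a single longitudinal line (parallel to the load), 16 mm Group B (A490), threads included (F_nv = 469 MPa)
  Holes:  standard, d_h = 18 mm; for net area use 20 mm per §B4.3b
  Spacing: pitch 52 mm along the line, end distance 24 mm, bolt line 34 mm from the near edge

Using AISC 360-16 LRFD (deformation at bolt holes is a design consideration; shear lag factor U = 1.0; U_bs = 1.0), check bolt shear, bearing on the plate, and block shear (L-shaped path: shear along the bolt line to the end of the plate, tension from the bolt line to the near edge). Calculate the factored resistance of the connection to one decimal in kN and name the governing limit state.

Bolt shear: A_b = π(16)²/4 = 201.06 mm². φR_n = 0.75 × 469 × 201.06 × 4 × 1 = 282.9 kN.
Bearing (25 mm plate, F_u = 450 MPa): end bolts L_c = 24 − 18/2 = 15, R_n = min(1.2×15×25×450, 2.4×16×25×450) = 202.5 kN/bolt; interior L_c = 52 − 18 = 34, R_n = 432 kN/bolt. φR_n = 0.75 × (1×202.5 + 3×432) = 1123.9 kN.
Block shear: shear path 1×[24+3×52] = 1×180 mm, A_gv = 4500, A_nv = 1×(180 − 3.5×20)×25 = 2750 mm²; tension to near edge: (34 − 0.5×20)×25 = 600 mm². R_n = min(0.6×450×2750, 0.6×350×4500) + 1.0×450×600 = min(742.5, 945) + 270 = 1012.5 kN. φR_n = 0.75 × 1012.5 = 759.4 kN.
Governing: min(282.9, 1123.9, 759.4) = 282.9 kN → bolt shear.

282.9 kN (bolt shear governs)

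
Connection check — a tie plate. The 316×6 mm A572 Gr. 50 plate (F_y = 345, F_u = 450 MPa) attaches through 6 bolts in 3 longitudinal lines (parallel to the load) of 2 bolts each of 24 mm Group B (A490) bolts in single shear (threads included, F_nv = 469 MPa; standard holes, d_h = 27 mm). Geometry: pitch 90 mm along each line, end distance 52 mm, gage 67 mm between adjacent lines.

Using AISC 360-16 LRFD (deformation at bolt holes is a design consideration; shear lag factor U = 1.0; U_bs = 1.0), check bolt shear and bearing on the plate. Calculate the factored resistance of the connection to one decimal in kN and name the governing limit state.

Bolt shear: A_b = π(24)²/4 = 452.39 mm². φR_n = 0.75 × 469 × 452.39 × 6 × 1 = 954.8 kN.
Bearing (6 mm plate, F_u = 450 MPa): end bolts L_c = 52 − 27/2 = 38.5, R_n = min(1.2×38.5×6×450, 2.4×24×6×450) = 124.74 kN/bolt; interior L_c = 90 − 27 = 63, R_n = 155.52 kN/bolt. φR_n = 0.75 × (3×124.74 + 3×155.52) = 630.6 kN.
Governing: min(954.8, 630.6) = 630.6 kN → bearing.

630.6 kN (bearing governs)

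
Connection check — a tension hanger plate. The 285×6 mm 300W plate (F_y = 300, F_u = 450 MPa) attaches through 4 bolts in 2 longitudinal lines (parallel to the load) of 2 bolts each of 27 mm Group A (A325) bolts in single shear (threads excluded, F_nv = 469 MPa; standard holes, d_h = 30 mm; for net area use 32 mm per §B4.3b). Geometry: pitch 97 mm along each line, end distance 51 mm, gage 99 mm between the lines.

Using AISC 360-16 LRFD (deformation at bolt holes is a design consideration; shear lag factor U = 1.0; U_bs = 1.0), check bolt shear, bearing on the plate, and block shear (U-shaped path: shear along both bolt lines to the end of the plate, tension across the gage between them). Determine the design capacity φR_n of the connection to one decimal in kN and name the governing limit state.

375.4 kN (block shear governs)

Bolt shear: A_b = π(27)²/4 = 572.56 mm². φR_n = 0.75 × 469 × 572.56 × 4 × 1 = 805.6 kN.
Bearing (6 mm plate, F_u = 450 MPa): end bolts L_c = 51 − 30/2 = 36, R_n = min(1.2×36×6×450, 2.4×27×6×450) = 116.64 kN/bolt; interior L_c = 97 − 30 = 67, R_n = 174.96 kN/bolt. φR_n = 0.75 × (2×116.64 + 2×174.96) = 437.4 kN.
Block shear: shear path 2×[51+1×97] = 2×148 mm, A_gv = 1776, A_nv = 2×(148 − 1.5×32)×6 = 1200 mm²; tension across gage: (99 − 1×32)×6 = 402 mm². R_n = min(0.6×450×1200, 0.6×300×1776) + 1.0×450×402 = min(324, 319.68) + 180.9 = 500.58 kN. φR_n = 0.75 × 500.58 = 375.4 kN.
Governing: min(805.6, 437.4, 375.4) = 375.4 kN → block shear.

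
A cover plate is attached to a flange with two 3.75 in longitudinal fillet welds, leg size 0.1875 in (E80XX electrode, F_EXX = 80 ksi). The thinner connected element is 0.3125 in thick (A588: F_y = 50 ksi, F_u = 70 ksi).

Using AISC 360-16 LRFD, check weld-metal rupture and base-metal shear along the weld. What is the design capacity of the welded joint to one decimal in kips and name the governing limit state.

35.8 kips (weld metal governs)

Weld metal: throat = 0.707×0.1875 = 0.13256 in, L = 2×3.75 = 7.5 in. φR_n = 0.75 × 0.6 × 80 × 0.13256 × 7.5 = 35.8 kips.
Base metal shear (0.3125 in plate): yield φR_n = 1.0×0.6×50×0.3125×7.5 = 70.3 kips; rupture φR_n = 0.75×0.6×70×0.3125×7.5 = 73.8 kips; take 70.3 kips (yield).
Governing: min(35.8, 70.3) = 35.8 kips → weld metal.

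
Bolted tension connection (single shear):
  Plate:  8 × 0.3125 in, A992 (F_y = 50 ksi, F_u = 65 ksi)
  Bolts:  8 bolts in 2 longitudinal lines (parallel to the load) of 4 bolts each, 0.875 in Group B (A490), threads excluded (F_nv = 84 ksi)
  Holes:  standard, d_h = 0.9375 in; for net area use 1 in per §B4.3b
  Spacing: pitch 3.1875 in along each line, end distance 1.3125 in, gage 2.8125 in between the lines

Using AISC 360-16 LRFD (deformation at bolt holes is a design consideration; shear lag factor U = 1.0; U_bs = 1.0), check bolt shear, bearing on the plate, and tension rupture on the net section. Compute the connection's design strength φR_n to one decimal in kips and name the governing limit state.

91.4 kips (net-section rupture governs)

Bolt shear: A_b = π(0.875)²/4 = 0.60132 in². φR_n = 0.75 × 84 × 0.60132 × 8 × 1 = 303.1 kips.
Bearing (0.3125 in plate, F_u = 65 ksi): end bolts L_c = 1.3125 − 0.9375/2 = 0.84375, R_n = min(1.2×0.84375×0.3125×65, 2.4×0.875×0.3125×65) = 20.566 kips/bolt; interior L_c = 3.1875 − 0.9375 = 2.25, R_n = 42.656 kips/bolt. φR_n = 0.75 × (2×20.566 + 6×42.656) = 222.8 kips.
Tension rupture (net): A_n = (8 − 2×1)×0.3125 = 1.875 in² (U = 1.0, A_e = A_n). φR_n = 0.75 × 65 × 1.875 = 91.4 kips.
Governing: min(303.1, 222.8, 91.4) = 91.4 kips → net-section rupture.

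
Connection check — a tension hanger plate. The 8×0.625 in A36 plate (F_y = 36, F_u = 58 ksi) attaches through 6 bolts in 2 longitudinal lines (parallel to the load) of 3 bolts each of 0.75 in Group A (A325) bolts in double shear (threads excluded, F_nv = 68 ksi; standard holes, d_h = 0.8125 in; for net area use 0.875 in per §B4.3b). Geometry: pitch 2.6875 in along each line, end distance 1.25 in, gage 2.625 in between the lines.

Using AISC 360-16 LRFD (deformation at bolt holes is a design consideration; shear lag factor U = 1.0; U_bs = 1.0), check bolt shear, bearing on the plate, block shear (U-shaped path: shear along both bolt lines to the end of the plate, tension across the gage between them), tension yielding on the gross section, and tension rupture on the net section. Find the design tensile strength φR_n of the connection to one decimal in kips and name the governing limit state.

Bolt shear: A_b = π(0.75)²/4 = 0.44179 in². φR_n = 0.75 × 68 × 0.44179 × 6 × 2 = 270.4 kips.
Bearing (0.625 in plate, F_u = 58 ksi): end bolts L_c = 1.25 − 0.8125/2 = 0.84375, R_n = min(1.2×0.84375×0.625×58, 2.4×0.75×0.625×58) = 36.703 kips/bolt; interior L_c = 2.6875 − 0.8125 = 1.875, R_n = 65.25 kips/bolt. φR_n = 0.75 × (2×36.703 + 4×65.25) = 250.8 kips.
Block shear: shear path 2×[1.25+2×2.6875] = 2×6.625 in, A_gv = 8.2813, A_nv = 2×(6.625 − 2.5×0.875)×0.625 = 5.5469 in²; tension across gage: (2.625 − 1×0.875)×0.625 = 1.0938 in². R_n = min(0.6×58×5.5469, 0.6×36×8.2813) + 1.0×58×1.0938 = min(193.03, 178.88) + 63.44 = 242.32 kips. φR_n = 0.75 × 242.32 = 181.7 kips.
Tension yield (gross): A_g = 8×0.625 = 5 in². φR_n = 0.90 × 36 × 5 = 162.0 kips.
Tension rupture (net): A_n = (8 − 2×0.875)×0.625 = 3.9063 in² (U = 1.0, A_e = A_n). φR_n = 0.75 × 58 × 3.9063 = 169.9 kips.
Governing: min(270.4, 250.8, 181.7, 162.0, 169.9) = 162.0 kips → gross-section yield.

162.0 kips (gross-section yield governs)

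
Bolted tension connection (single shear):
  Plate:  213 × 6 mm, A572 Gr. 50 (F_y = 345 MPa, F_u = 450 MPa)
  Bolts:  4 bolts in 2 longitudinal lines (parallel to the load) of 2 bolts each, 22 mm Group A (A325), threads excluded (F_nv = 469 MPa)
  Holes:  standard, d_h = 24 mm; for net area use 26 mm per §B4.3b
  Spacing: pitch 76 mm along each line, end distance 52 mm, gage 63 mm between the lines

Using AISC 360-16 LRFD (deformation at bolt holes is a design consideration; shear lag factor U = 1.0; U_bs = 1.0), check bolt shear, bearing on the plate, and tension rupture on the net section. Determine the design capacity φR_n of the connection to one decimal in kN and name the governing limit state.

326.0 kN (net-section rupture governs)

Bolt shear: A_b = π(22)²/4 = 380.13 mm². φR_n = 0.75 × 469 × 380.13 × 4 × 1 = 534.8 kN.
Bearing (6 mm plate, F_u = 450 MPa): end bolts L_c = 52 − 24/2 = 40, R_n = min(1.2×40×6×450, 2.4×22×6×450) = 129.6 kN/bolt; interior L_c = 76 − 24 = 52, R_n = 142.56 kN/bolt. φR_n = 0.75 × (2×129.6 + 2×142.56) = 408.2 kN.
Tension rupture (net): A_n = (213 − 2×26)×6 = 966 mm² (U = 1.0, A_e = A_n). φR_n = 0.75 × 450 × 966 = 326.0 kN.
Governing: min(534.8, 408.2, 326.0) = 326.0 kN → net-section rupture.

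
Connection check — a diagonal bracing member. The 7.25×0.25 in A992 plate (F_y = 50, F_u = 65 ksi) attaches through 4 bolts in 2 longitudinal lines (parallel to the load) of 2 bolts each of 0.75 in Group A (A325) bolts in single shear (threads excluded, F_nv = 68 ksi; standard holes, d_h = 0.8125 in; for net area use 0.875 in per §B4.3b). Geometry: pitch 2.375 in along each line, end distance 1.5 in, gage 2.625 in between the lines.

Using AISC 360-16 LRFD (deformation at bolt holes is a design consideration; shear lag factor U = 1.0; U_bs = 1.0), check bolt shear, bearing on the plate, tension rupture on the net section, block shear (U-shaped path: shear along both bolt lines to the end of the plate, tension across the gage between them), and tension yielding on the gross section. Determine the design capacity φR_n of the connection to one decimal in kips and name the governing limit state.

58.8 kips (block shear governs)

Bolt shear: A_b = π(0.75)²/4 = 0.44179 in². φR_n = 0.75 × 68 × 0.44179 × 4 × 1 = 90.1 kips.
Bearing (0.25 in plate, F_u = 65 ksi): end bolts L_c = 1.5 − 0.8125/2 = 1.09375, R_n = min(1.2×1.09375×0.25×65, 2.4×0.75×0.25×65) = 21.328 kips/bolt; interior L_c = 2.375 − 0.8125 = 1.5625, R_n = 29.25 kips/bolt. φR_n = 0.75 × (2×21.328 + 2×29.25) = 75.9 kips.
Tension rupture (net): A_n = (7.25 − 2×0.875)×0.25 = 1.375 in² (U = 1.0, A_e = A_n). φR_n = 0.75 × 65 × 1.375 = 67.0 kips.
Block shear: shear path 2×[1.5+1×2.375] = 2×3.875 in, A_gv = 1.9375, A_nv = 2×(3.875 − 1.5×0.875)×0.25 = 1.2813 in²; tension across gage: (2.625 − 1×0.875)×0.25 = 0.4375 in². R_n = min(0.6×65×1.2813, 0.6×50×1.9375) + 1.0×65×0.4375 = min(49.971, 58.125) + 28.438 = 78.409 kips. φR_n = 0.75 × 78.409 = 58.8 kips.
Tension yield (gross): A_g = 7.25×0.25 = 1.8125 in². φR_n = 0.90 × 50 × 1.8125 = 81.6 kips.
Governing: min(90.1, 75.9, 67.0, 58.8, 81.6) = 58.8 kips → block shear.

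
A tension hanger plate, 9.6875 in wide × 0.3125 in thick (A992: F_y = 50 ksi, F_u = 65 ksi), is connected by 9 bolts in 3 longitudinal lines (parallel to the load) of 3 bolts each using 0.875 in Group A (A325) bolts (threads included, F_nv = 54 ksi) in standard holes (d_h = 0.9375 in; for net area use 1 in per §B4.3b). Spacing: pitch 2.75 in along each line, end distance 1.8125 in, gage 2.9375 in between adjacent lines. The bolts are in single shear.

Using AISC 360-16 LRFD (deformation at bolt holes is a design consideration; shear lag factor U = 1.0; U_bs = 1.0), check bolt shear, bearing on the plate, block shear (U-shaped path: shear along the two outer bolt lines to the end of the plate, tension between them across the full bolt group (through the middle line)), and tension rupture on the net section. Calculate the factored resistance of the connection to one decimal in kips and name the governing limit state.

101.9 kips (net-section rupture governs)

Bolt shear: A_b = π(0.875)²/4 = 0.60132 in². φR_n = 0.75 × 54 × 0.60132 × 9 × 1 = 219.2 kips.
Bearing (0.3125 in plate, F_u = 65 ksi): end bolts L_c = 1.8125 − 0.9375/2 = 1.34375, R_n = min(1.2×1.34375×0.3125×65, 2.4×0.875×0.3125×65) = 32.754 kips/bolt; interior L_c = 2.75 − 0.9375 = 1.8125, R_n = 42.656 kips/bolt. φR_n = 0.75 × (3×32.754 + 6×42.656) = 265.6 kips.
Block shear: shear path 2×[1.8125+2×2.75] = 2×7.3125 in, A_gv = 4.5703, A_nv = 2×(7.3125 − 2.5×1)×0.3125 = 3.0078 in²; tension across gage: (5.875 − 2×1)×0.3125 = 1.2109 in². R_n = min(0.6×65×3.0078, 0.6×50×4.5703) + 1.0×65×1.2109 = min(117.3, 137.11) + 78.709 = 196.01 kips. φR_n = 0.75 × 196.01 = 147.0 kips.
Tension rupture (net): A_n = (9.6875 − 3×1)×0.3125 = 2.0898 in² (U = 1.0, A_e = A_n). φR_n = 0.75 × 65 × 2.0898 = 101.9 kips.
Governing: min(219.2, 265.6, 147.0, 101.9) = 101.9 kips → net-section rupture.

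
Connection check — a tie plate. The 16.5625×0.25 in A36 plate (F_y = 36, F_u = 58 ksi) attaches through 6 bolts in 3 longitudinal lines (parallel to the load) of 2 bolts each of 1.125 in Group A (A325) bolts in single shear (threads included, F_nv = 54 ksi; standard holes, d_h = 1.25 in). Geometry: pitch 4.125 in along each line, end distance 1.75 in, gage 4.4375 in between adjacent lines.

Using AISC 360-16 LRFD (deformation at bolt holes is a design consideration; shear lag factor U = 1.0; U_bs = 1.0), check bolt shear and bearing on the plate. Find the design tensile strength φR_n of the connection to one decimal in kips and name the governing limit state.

Bolt shear: A_b = π(1.125)²/4 = 0.99402 in². φR_n = 0.75 × 54 × 0.99402 × 6 × 1 = 241.5 kips.
Bearing (0.25 in plate, F_u = 58 ksi): end bolts L_c = 1.75 − 1.25/2 = 1.125, R_n = min(1.2×1.125×0.25×58, 2.4×1.125×0.25×58) = 19.575 kips/bolt; interior L_c = 4.125 − 1.25 = 2.875, R_n = 39.15 kips/bolt. φR_n = 0.75 × (3×19.575 + 3×39.15) = 132.1 kips.
Governing: min(241.5, 132.1) = 132.1 kips → bearing.

132.1 kips (bearing governs)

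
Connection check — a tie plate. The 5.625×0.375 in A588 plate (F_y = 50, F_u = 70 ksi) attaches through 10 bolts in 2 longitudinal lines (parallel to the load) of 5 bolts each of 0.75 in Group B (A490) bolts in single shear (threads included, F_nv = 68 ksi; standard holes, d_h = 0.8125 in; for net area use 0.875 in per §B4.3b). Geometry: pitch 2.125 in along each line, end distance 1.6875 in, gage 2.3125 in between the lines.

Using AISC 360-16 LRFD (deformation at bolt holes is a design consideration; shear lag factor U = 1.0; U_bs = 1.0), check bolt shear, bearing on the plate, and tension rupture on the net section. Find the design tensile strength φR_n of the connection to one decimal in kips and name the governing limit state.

Bolt shear: A_b = π(0.75)²/4 = 0.44179 in². φR_n = 0.75 × 68 × 0.44179 × 10 × 1 = 225.3 kips.
Bearing (0.375 in plate, F_u = 70 ksi): end bolts L_c = 1.6875 − 0.8125/2 = 1.28125, R_n = min(1.2×1.28125×0.375×70, 2.4×0.75×0.375×70) = 40.359 kips/bolt; interior L_c = 2.125 − 0.8125 = 1.3125, R_n = 41.344 kips/bolt. φR_n = 0.75 × (2×40.359 + 8×41.344) = 308.6 kips.
Tension rupture (net): A_n = (5.625 − 2×0.875)×0.375 = 1.4531 in² (U = 1.0, A_e = A_n). φR_n = 0.75 × 70 × 1.4531 = 76.3 kips.
Governing: min(225.3, 308.6, 76.3) = 76.3 kips → net-section rupture.

76.3 kips (net-section rupture governs)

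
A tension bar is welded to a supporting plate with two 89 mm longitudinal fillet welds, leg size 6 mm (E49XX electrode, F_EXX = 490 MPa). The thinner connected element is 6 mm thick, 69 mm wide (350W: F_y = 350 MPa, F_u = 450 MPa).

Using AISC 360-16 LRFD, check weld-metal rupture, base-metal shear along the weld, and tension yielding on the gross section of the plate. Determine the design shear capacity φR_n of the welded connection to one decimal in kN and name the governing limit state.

130.4 kN (gross-section yield governs)

Weld metal: throat = 0.707×6 = 4.242 mm, L = 2×89 = 178 mm. φR_n = 0.75 × 0.6 × 490 × 4.242 × 178 = 166.5 kN.
Base metal shear (6 mm plate): yield φR_n = 1.0×0.6×350×6×178 = 224.3 kN; rupture φR_n = 0.75×0.6×450×6×178 = 216.3 kN; take 216.3 kN (rupture).
Tension yield (gross): A_g = 69×6 = 414 mm². φR_n = 0.90 × 350 × 414 = 130.4 kN.
Governing: min(166.5, 216.3, 130.4) = 130.4 kN → gross-section yield.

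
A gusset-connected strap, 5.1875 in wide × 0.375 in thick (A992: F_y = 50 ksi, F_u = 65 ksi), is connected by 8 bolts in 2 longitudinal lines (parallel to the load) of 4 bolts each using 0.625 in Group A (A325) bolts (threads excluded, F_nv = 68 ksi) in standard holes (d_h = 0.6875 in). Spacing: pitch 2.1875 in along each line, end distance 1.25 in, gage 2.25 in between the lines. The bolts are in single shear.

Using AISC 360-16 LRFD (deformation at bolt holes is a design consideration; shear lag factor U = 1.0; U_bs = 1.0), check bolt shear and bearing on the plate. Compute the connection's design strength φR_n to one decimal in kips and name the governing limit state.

125.2 kips (bolt shear governs)

Bolt shear: A_b = π(0.625)²/4 = 0.3068 in². φR_n = 0.75 × 68 × 0.3068 × 8 × 1 = 125.2 kips.
Bearing (0.375 in plate, F_u = 65 ksi): end bolts L_c = 1.25 − 0.6875/2 = 0.90625, R_n = min(1.2×0.90625×0.375×65, 2.4×0.625×0.375×65) = 26.508 kips/bolt; interior L_c = 2.1875 − 0.6875 = 1.5, R_n = 36.563 kips/bolt. φR_n = 0.75 × (2×26.508 + 6×36.563) = 204.3 kips.
Governing: min(125.2, 204.3) = 125.2 kips → bolt shear.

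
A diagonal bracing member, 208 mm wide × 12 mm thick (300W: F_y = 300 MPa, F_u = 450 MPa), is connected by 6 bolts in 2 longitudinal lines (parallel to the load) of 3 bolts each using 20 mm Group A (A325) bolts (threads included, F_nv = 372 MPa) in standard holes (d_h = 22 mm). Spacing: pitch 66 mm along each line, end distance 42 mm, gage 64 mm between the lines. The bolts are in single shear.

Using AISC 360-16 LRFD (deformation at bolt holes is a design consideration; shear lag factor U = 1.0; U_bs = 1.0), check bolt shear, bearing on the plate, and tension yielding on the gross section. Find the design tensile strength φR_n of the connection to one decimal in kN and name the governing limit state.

525.9 kN (bolt shear governs)

Bolt shear: A_b = π(20)²/4 = 314.16 mm². φR_n = 0.75 × 372 × 314.16 × 6 × 1 = 525.9 kN.
Bearing (12 mm plate, F_u = 450 MPa): end bolts L_c = 42 − 22/2 = 31, R_n = min(1.2×31×12×450, 2.4×20×12×450) = 200.88 kN/bolt; interior L_c = 66 − 22 = 44, R_n = 259.2 kN/bolt. φR_n = 0.75 × (2×200.88 + 4×259.2) = 1078.9 kN.
Tension yield (gross): A_g = 208×12 = 2496 mm². φR_n = 0.90 × 300 × 2496 = 673.9 kN.
Governing: min(525.9, 1078.9, 673.9) = 525.9 kN → bolt shear.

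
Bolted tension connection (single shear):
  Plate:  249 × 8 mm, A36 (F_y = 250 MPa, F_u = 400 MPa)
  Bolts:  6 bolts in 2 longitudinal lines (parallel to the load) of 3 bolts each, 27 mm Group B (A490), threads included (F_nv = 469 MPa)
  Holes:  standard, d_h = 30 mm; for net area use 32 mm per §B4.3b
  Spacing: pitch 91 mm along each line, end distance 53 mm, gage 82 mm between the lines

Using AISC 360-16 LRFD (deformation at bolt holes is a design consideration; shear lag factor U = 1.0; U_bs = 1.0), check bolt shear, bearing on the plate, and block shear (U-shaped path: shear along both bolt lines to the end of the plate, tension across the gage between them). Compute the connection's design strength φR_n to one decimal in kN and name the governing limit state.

543.0 kN (block shear governs)

Bolt shear: A_b = π(27)²/4 = 572.56 mm². φR_n = 0.75 × 469 × 572.56 × 6 × 1 = 1208.4 kN.
Bearing (8 mm plate, F_u = 400 MPa): end bolts L_c = 53 − 30/2 = 38, R_n = min(1.2×38×8×400, 2.4×27×8×400) = 145.92 kN/bolt; interior L_c = 91 − 30 = 61, R_n = 207.36 kN/bolt. φR_n = 0.75 × (2×145.92 + 4×207.36) = 841.0 kN.
Block shear: shear path 2×[53+2×91] = 2×235 mm, A_gv = 3760, A_nv = 2×(235 − 2.5×32)×8 = 2480 mm²; tension across gage: (82 − 1×32)×8 = 400 mm². R_n = min(0.6×400×2480, 0.6×250×3760) + 1.0×400×400 = min(595.2, 564) + 160 = 724 kN. φR_n = 0.75 × 724 = 543.0 kN.
Governing: min(1208.4, 841.0, 543.0) = 543.0 kN → block shear.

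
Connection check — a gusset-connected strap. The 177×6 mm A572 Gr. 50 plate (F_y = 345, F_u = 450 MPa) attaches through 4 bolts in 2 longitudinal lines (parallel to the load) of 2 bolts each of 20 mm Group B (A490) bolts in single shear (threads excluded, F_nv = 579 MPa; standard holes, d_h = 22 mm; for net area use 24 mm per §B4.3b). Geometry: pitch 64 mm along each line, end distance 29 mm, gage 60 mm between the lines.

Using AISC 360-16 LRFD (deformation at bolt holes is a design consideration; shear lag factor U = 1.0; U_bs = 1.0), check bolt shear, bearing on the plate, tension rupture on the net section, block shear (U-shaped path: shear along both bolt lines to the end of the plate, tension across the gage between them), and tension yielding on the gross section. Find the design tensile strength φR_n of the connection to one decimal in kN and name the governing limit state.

211.4 kN (block shear governs)

Bolt shear: A_b = π(20)²/4 = 314.16 mm². φR_n = 0.75 × 579 × 314.16 × 4 × 1 = 545.7 kN.
Bearing (6 mm plate, F_u = 450 MPa): end bolts L_c = 29 − 22/2 = 18, R_n = min(1.2×18×6×450, 2.4×20×6×450) = 58.32 kN/bolt; interior L_c = 64 − 22 = 42, R_n = 129.6 kN/bolt. φR_n = 0.75 × (2×58.32 + 2×129.6) = 281.9 kN.
Tension rupture (net): A_n = (177 − 2×24)×6 = 774 mm² (U = 1.0, A_e = A_n). φR_n = 0.75 × 450 × 774 = 261.2 kN.
Block shear: shear path 2×[29+1×64] = 2×93 mm, A_gv = 1116, A_nv = 2×(93 − 1.5×24)×6 = 684 mm²; tension across gage: (60 − 1×24)×6 = 216 mm². R_n = min(0.6×450×684, 0.6×345×1116) + 1.0×450×216 = min(184.68, 231.01) + 97.2 = 281.88 kN. φR_n = 0.75 × 281.88 = 211.4 kN.
Tension yield (gross): A_g = 177×6 = 1062 mm². φR_n = 0.90 × 345 × 1062 = 329.8 kN.
Governing: min(545.7, 281.9, 261.2, 211.4, 329.8) = 211.4 kN → block shear.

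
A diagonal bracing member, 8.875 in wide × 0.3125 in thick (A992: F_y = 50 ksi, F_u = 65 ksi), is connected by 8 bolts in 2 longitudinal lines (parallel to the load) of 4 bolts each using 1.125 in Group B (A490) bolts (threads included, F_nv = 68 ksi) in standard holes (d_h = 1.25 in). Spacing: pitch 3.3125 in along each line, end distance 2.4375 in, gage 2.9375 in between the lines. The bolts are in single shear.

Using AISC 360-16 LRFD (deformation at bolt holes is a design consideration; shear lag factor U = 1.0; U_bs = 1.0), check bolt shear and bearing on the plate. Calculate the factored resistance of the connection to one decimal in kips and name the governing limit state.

292.5 kips (bearing governs)

Bolt shear: A_b = π(1.125)²/4 = 0.99402 in². φR_n = 0.75 × 68 × 0.99402 × 8 × 1 = 405.6 kips.
Bearing (0.3125 in plate, F_u = 65 ksi): end bolts L_c = 2.4375 − 1.25/2 = 1.8125, R_n = min(1.2×1.8125×0.3125×65, 2.4×1.125×0.3125×65) = 44.18 kips/bolt; interior L_c = 3.3125 − 1.25 = 2.0625, R_n = 50.273 kips/bolt. φR_n = 0.75 × (2×44.18 + 6×50.273) = 292.5 kips.
Governing: min(405.6, 292.5) = 292.5 kips → bearing.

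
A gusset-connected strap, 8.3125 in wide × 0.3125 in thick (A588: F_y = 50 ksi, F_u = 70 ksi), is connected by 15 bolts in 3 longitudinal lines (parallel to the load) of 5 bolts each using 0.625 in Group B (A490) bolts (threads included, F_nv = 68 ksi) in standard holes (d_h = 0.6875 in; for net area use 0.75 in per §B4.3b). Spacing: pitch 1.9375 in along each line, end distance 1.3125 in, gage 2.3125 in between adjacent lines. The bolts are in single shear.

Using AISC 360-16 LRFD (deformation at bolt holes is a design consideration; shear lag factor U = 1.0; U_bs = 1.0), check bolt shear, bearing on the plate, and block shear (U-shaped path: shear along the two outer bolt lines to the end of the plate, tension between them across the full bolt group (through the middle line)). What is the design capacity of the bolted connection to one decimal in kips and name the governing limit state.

163.2 kips (block shear governs)

Bolt shear: A_b = π(0.625)²/4 = 0.3068 in². φR_n = 0.75 × 68 × 0.3068 × 15 × 1 = 234.7 kips.
Bearing (0.3125 in plate, F_u = 70 ksi): end bolts L_c = 1.3125 − 0.6875/2 = 0.96875, R_n = min(1.2×0.96875×0.3125×70, 2.4×0.625×0.3125×70) = 25.43 kips/bolt; interior L_c = 1.9375 − 0.6875 = 1.25, R_n = 32.813 kips/bolt. φR_n = 0.75 × (3×25.43 + 12×32.813) = 352.5 kips.
Block shear: shear path 2×[1.3125+4×1.9375] = 2×9.0625 in, A_gv = 5.6641, A_nv = 2×(9.0625 − 4.5×0.75)×0.3125 = 3.5547 in²; tension across gage: (4.625 − 2×0.75)×0.3125 = 0.97656 in². R_n = min(0.6×70×3.5547, 0.6×50×5.6641) + 1.0×70×0.97656 = min(149.3, 169.92) + 68.359 = 217.66 kips. φR_n = 0.75 × 217.66 = 163.2 kips.
Governing: min(234.7, 352.5, 163.2) = 163.2 kips → block shear.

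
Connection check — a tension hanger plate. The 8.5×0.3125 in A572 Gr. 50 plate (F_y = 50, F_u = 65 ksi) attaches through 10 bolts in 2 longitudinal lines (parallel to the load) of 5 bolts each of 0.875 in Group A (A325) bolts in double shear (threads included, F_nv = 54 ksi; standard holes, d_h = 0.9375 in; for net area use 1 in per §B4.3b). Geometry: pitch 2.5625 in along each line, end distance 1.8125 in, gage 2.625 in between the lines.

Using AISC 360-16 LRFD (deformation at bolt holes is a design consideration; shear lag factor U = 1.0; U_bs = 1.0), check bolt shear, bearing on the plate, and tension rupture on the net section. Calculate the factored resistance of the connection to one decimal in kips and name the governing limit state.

99.0 kips (net-section rupture governs)

Bolt shear: A_b = π(0.875)²/4 = 0.60132 in². φR_n = 0.75 × 54 × 0.60132 × 10 × 2 = 487.1 kips.
Bearing (0.3125 in plate, F_u = 65 ksi): end bolts L_c = 1.8125 − 0.9375/2 = 1.34375, R_n = min(1.2×1.34375×0.3125×65, 2.4×0.875×0.3125×65) = 32.754 kips/bolt; interior L_c = 2.5625 − 0.9375 = 1.625, R_n = 39.609 kips/bolt. φR_n = 0.75 × (2×32.754 + 8×39.609) = 286.8 kips.
Tension rupture (net): A_n = (8.5 − 2×1)×0.3125 = 2.0313 in² (U = 1.0, A_e = A_n). φR_n = 0.75 × 65 × 2.0313 = 99.0 kips.
Governing: min(487.1, 286.8, 99.0) = 99.0 kips → net-section rupture.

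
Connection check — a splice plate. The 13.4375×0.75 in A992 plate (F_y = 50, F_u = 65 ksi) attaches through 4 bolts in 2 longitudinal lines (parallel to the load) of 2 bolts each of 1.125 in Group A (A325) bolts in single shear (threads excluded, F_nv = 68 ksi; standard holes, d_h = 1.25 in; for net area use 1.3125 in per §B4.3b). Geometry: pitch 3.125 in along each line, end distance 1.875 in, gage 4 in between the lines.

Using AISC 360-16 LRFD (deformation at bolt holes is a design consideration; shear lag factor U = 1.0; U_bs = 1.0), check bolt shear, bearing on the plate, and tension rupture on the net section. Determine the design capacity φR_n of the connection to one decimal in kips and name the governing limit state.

Bolt shear: A_b = π(1.125)²/4 = 0.99402 in². φR_n = 0.75 × 68 × 0.99402 × 4 × 1 = 202.8 kips.
Bearing (0.75 in plate, F_u = 65 ksi): end bolts L_c = 1.875 − 1.25/2 = 1.25, R_n = min(1.2×1.25×0.75×65, 2.4×1.125×0.75×65) = 73.125 kips/bolt; interior L_c = 3.125 − 1.25 = 1.875, R_n = 109.69 kips/bolt. φR_n = 0.75 × (2×73.125 + 2×109.69) = 274.2 kips.
Tension rupture (net): A_n = (13.4375 − 2×1.3125)×0.75 = 8.1094 in² (U = 1.0, A_e = A_n). φR_n = 0.75 × 65 × 8.1094 = 395.3 kips.
Governing: min(202.8, 274.2, 395.3) = 202.8 kips → bolt shear.

202.8 kips (bolt shear governs)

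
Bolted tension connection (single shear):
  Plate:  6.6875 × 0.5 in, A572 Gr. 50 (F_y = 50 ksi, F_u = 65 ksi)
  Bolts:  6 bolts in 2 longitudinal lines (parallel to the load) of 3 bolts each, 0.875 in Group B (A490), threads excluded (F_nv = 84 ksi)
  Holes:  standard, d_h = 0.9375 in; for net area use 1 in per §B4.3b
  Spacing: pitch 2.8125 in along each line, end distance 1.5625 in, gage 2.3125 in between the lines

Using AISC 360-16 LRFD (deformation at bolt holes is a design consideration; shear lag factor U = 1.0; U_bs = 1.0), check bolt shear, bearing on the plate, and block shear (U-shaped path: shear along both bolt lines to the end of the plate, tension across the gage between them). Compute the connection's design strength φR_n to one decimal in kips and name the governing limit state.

169.1 kips (block shear governs)

Bolt shear: A_b = π(0.875)²/4 = 0.60132 in². φR_n = 0.75 × 84 × 0.60132 × 6 × 1 = 227.3 kips.
Bearing (0.5 in plate, F_u = 65 ksi): end bolts L_c = 1.5625 − 0.9375/2 = 1.09375, R_n = min(1.2×1.09375×0.5×65, 2.4×0.875×0.5×65) = 42.656 kips/bolt; interior L_c = 2.8125 − 0.9375 = 1.875, R_n = 68.25 kips/bolt. φR_n = 0.75 × (2×42.656 + 4×68.25) = 268.7 kips.
Block shear: shear path 2×[1.5625+2×2.8125] = 2×7.1875 in, A_gv = 7.1875, A_nv = 2×(7.1875 − 2.5×1)×0.5 = 4.6875 in²; tension across gage: (2.3125 − 1×1)×0.5 = 0.65625 in². R_n = min(0.6×65×4.6875, 0.6×50×7.1875) + 1.0×65×0.65625 = min(182.81, 215.63) + 42.656 = 225.47 kips. φR_n = 0.75 × 225.47 = 169.1 kips.
Governing: min(227.3, 268.7, 169.1) = 169.1 kips → block shear.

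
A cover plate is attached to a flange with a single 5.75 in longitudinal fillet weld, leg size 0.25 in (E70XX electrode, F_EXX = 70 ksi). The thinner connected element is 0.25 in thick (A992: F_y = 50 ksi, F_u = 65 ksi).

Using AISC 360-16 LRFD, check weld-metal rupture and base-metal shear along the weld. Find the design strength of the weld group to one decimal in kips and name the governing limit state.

Weld metal: throat = 0.707×0.25 = 0.17675 in, L = 5.75 in. φR_n = 0.75 × 0.6 × 70 × 0.17675 × 5.75 = 32.0 kips.
Base metal shear (0.25 in plate): yield φR_n = 1.0×0.6×50×0.25×5.75 = 43.1 kips; rupture φR_n = 0.75×0.6×65×0.25×5.75 = 42.0 kips; take 42.0 kips (rupture).
Governing: min(32.0, 42.0) = 32.0 kips → weld metal.

32.0 kips (weld metal governs)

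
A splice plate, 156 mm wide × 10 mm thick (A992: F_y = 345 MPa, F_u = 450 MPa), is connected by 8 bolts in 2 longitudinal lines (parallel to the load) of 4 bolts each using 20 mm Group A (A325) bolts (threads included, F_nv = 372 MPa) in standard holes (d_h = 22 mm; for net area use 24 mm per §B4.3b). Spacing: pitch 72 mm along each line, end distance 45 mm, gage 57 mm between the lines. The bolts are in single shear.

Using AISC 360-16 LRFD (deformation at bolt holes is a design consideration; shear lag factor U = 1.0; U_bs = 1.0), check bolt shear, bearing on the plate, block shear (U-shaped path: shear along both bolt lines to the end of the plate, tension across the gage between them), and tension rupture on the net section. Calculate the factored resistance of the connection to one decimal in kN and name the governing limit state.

364.5 kN (net-section rupture governs)

Bolt shear: A_b = π(20)²/4 = 314.16 mm². φR_n = 0.75 × 372 × 314.16 × 8 × 1 = 701.2 kN.
Bearing (10 mm plate, F_u = 450 MPa): end bolts L_c = 45 − 22/2 = 34, R_n = min(1.2×34×10×450, 2.4×20×10×450) = 183.6 kN/bolt; interior L_c = 72 − 22 = 50, R_n = 216 kN/bolt. φR_n = 0.75 × (2×183.6 + 6×216) = 1247.4 kN.
Block shear: shear path 2×[45+3×72] = 2×261 mm, A_gv = 5220, A_nv = 2×(261 − 3.5×24)×10 = 3540 mm²; tension across gage: (57 − 1×24)×10 = 330 mm². R_n = min(0.6×450×3540, 0.6×345×5220) + 1.0×450×330 = min(955.8, 1080.5) + 148.5 = 1104.3 kN. φR_n = 0.75 × 1104.3 = 828.2 kN.
Tension rupture (net): A_n = (156 − 2×24)×10 = 1080 mm² (U = 1.0, A_e = A_n). φR_n = 0.75 × 450 × 1080 = 364.5 kN.
Governing: min(701.2, 1247.4, 828.2, 364.5) = 364.5 kN → net-section rupture.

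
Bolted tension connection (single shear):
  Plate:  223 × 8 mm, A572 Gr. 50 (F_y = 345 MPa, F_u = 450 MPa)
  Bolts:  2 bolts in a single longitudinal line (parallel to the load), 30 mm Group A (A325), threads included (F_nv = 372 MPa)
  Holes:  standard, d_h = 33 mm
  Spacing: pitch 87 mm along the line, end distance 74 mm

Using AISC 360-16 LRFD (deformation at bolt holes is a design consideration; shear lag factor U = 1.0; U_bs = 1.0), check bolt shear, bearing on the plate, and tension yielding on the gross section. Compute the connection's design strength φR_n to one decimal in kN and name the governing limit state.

Bolt shear: A_b = π(30)²/4 = 706.86 mm². φR_n = 0.75 × 372 × 706.86 × 2 × 1 = 394.4 kN.
Bearing (8 mm plate, F_u = 450 MPa): end bolts L_c = 74 − 33/2 = 57.5, R_n = min(1.2×57.5×8×450, 2.4×30×8×450) = 248.4 kN/bolt; interior L_c = 87 − 33 = 54, R_n = 233.28 kN/bolt. φR_n = 0.75 × (1×248.4 + 1×233.28) = 361.3 kN.
Tension yield (gross): A_g = 223×8 = 1784 mm². φR_n = 0.90 × 345 × 1784 = 553.9 kN.
Governing: min(394.4, 361.3, 553.9) = 361.3 kN → bearing.

361.3 kN (bearing governs)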